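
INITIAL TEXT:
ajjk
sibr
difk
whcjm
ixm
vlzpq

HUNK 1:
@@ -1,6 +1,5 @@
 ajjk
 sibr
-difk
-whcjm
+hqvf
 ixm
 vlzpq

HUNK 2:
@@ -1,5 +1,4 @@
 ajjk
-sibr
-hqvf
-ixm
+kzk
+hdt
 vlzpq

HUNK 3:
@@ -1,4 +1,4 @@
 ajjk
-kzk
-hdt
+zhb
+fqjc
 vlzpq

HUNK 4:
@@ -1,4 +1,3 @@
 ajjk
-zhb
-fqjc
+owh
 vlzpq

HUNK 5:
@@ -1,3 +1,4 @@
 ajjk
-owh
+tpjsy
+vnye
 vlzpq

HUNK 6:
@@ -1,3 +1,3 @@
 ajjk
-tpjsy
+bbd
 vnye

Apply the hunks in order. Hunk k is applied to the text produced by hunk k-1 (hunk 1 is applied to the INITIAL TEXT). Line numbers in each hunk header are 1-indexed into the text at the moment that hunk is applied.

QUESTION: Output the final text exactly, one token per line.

Answer: ajjk
bbd
vnye
vlzpq

Derivation:
Hunk 1: at line 1 remove [difk,whcjm] add [hqvf] -> 5 lines: ajjk sibr hqvf ixm vlzpq
Hunk 2: at line 1 remove [sibr,hqvf,ixm] add [kzk,hdt] -> 4 lines: ajjk kzk hdt vlzpq
Hunk 3: at line 1 remove [kzk,hdt] add [zhb,fqjc] -> 4 lines: ajjk zhb fqjc vlzpq
Hunk 4: at line 1 remove [zhb,fqjc] add [owh] -> 3 lines: ajjk owh vlzpq
Hunk 5: at line 1 remove [owh] add [tpjsy,vnye] -> 4 lines: ajjk tpjsy vnye vlzpq
Hunk 6: at line 1 remove [tpjsy] add [bbd] -> 4 lines: ajjk bbd vnye vlzpq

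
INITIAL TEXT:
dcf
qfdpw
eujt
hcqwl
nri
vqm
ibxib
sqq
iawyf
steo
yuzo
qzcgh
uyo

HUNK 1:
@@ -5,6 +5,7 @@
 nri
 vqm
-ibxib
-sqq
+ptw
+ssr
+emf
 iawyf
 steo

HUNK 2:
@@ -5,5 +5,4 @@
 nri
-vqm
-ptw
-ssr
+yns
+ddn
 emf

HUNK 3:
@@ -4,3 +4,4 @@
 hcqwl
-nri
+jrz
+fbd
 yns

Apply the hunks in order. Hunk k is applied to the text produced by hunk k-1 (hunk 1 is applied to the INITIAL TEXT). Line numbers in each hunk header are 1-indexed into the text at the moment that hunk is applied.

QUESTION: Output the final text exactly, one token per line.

Answer: dcf
qfdpw
eujt
hcqwl
jrz
fbd
yns
ddn
emf
iawyf
steo
yuzo
qzcgh
uyo

Derivation:
Hunk 1: at line 5 remove [ibxib,sqq] add [ptw,ssr,emf] -> 14 lines: dcf qfdpw eujt hcqwl nri vqm ptw ssr emf iawyf steo yuzo qzcgh uyo
Hunk 2: at line 5 remove [vqm,ptw,ssr] add [yns,ddn] -> 13 lines: dcf qfdpw eujt hcqwl nri yns ddn emf iawyf steo yuzo qzcgh uyo
Hunk 3: at line 4 remove [nri] add [jrz,fbd] -> 14 lines: dcf qfdpw eujt hcqwl jrz fbd yns ddn emf iawyf steo yuzo qzcgh uyo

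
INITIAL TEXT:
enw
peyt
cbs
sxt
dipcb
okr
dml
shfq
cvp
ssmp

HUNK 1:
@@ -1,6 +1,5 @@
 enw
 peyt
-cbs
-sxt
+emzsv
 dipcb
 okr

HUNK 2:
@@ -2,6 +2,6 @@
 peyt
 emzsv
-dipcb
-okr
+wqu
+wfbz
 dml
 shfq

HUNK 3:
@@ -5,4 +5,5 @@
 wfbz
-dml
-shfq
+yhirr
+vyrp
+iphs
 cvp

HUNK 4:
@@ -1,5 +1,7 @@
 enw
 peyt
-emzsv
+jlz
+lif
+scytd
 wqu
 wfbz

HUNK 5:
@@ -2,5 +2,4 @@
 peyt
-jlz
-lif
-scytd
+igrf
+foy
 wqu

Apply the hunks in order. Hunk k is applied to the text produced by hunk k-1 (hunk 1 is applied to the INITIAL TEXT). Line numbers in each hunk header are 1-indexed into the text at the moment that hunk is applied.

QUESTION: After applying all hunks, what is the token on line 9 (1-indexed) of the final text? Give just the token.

Answer: iphs

Derivation:
Hunk 1: at line 1 remove [cbs,sxt] add [emzsv] -> 9 lines: enw peyt emzsv dipcb okr dml shfq cvp ssmp
Hunk 2: at line 2 remove [dipcb,okr] add [wqu,wfbz] -> 9 lines: enw peyt emzsv wqu wfbz dml shfq cvp ssmp
Hunk 3: at line 5 remove [dml,shfq] add [yhirr,vyrp,iphs] -> 10 lines: enw peyt emzsv wqu wfbz yhirr vyrp iphs cvp ssmp
Hunk 4: at line 1 remove [emzsv] add [jlz,lif,scytd] -> 12 lines: enw peyt jlz lif scytd wqu wfbz yhirr vyrp iphs cvp ssmp
Hunk 5: at line 2 remove [jlz,lif,scytd] add [igrf,foy] -> 11 lines: enw peyt igrf foy wqu wfbz yhirr vyrp iphs cvp ssmp
Final line 9: iphs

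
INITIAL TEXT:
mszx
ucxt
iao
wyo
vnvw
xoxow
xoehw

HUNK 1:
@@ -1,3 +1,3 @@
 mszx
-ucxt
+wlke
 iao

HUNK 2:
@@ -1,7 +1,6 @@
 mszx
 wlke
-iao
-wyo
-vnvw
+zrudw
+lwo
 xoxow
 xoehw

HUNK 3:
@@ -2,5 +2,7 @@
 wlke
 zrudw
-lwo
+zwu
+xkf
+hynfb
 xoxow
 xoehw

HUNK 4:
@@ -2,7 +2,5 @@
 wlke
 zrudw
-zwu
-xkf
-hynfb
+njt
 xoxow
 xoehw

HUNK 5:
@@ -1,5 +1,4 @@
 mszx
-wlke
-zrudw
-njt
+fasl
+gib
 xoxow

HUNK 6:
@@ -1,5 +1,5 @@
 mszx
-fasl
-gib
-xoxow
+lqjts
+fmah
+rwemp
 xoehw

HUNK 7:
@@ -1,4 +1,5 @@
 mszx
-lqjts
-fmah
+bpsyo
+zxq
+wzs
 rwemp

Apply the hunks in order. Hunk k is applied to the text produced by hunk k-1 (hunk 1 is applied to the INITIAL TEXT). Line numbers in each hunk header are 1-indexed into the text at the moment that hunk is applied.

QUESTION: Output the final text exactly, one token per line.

Hunk 1: at line 1 remove [ucxt] add [wlke] -> 7 lines: mszx wlke iao wyo vnvw xoxow xoehw
Hunk 2: at line 1 remove [iao,wyo,vnvw] add [zrudw,lwo] -> 6 lines: mszx wlke zrudw lwo xoxow xoehw
Hunk 3: at line 2 remove [lwo] add [zwu,xkf,hynfb] -> 8 lines: mszx wlke zrudw zwu xkf hynfb xoxow xoehw
Hunk 4: at line 2 remove [zwu,xkf,hynfb] add [njt] -> 6 lines: mszx wlke zrudw njt xoxow xoehw
Hunk 5: at line 1 remove [wlke,zrudw,njt] add [fasl,gib] -> 5 lines: mszx fasl gib xoxow xoehw
Hunk 6: at line 1 remove [fasl,gib,xoxow] add [lqjts,fmah,rwemp] -> 5 lines: mszx lqjts fmah rwemp xoehw
Hunk 7: at line 1 remove [lqjts,fmah] add [bpsyo,zxq,wzs] -> 6 lines: mszx bpsyo zxq wzs rwemp xoehw

Answer: mszx
bpsyo
zxq
wzs
rwemp
xoehw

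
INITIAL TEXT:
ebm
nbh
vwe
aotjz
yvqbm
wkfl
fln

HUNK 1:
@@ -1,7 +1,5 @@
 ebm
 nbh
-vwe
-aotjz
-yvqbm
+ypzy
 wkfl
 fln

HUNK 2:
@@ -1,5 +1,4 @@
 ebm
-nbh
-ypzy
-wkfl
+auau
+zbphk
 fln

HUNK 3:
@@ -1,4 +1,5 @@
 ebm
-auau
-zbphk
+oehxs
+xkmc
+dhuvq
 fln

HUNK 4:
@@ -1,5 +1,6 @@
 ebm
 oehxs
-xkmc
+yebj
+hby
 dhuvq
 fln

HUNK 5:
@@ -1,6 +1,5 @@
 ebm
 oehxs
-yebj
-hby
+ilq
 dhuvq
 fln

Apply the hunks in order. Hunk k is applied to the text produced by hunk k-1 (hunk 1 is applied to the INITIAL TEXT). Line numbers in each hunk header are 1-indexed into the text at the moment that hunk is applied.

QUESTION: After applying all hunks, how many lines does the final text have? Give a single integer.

Answer: 5

Derivation:
Hunk 1: at line 1 remove [vwe,aotjz,yvqbm] add [ypzy] -> 5 lines: ebm nbh ypzy wkfl fln
Hunk 2: at line 1 remove [nbh,ypzy,wkfl] add [auau,zbphk] -> 4 lines: ebm auau zbphk fln
Hunk 3: at line 1 remove [auau,zbphk] add [oehxs,xkmc,dhuvq] -> 5 lines: ebm oehxs xkmc dhuvq fln
Hunk 4: at line 1 remove [xkmc] add [yebj,hby] -> 6 lines: ebm oehxs yebj hby dhuvq fln
Hunk 5: at line 1 remove [yebj,hby] add [ilq] -> 5 lines: ebm oehxs ilq dhuvq fln
Final line count: 5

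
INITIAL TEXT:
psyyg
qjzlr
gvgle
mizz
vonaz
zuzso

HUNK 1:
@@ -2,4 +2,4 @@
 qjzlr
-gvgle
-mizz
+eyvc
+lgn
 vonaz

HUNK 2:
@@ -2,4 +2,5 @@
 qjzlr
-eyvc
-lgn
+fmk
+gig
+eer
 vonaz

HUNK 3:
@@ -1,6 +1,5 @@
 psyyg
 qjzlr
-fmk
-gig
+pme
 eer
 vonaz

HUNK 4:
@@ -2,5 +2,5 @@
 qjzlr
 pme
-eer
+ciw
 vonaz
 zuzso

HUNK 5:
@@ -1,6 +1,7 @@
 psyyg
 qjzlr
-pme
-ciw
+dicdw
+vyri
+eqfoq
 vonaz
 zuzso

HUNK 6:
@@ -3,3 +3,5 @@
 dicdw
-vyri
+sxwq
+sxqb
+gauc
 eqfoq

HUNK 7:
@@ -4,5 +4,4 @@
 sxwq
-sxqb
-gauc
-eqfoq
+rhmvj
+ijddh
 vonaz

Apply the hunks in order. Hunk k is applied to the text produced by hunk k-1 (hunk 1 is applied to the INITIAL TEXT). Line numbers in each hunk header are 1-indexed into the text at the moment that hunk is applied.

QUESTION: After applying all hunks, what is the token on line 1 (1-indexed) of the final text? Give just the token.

Hunk 1: at line 2 remove [gvgle,mizz] add [eyvc,lgn] -> 6 lines: psyyg qjzlr eyvc lgn vonaz zuzso
Hunk 2: at line 2 remove [eyvc,lgn] add [fmk,gig,eer] -> 7 lines: psyyg qjzlr fmk gig eer vonaz zuzso
Hunk 3: at line 1 remove [fmk,gig] add [pme] -> 6 lines: psyyg qjzlr pme eer vonaz zuzso
Hunk 4: at line 2 remove [eer] add [ciw] -> 6 lines: psyyg qjzlr pme ciw vonaz zuzso
Hunk 5: at line 1 remove [pme,ciw] add [dicdw,vyri,eqfoq] -> 7 lines: psyyg qjzlr dicdw vyri eqfoq vonaz zuzso
Hunk 6: at line 3 remove [vyri] add [sxwq,sxqb,gauc] -> 9 lines: psyyg qjzlr dicdw sxwq sxqb gauc eqfoq vonaz zuzso
Hunk 7: at line 4 remove [sxqb,gauc,eqfoq] add [rhmvj,ijddh] -> 8 lines: psyyg qjzlr dicdw sxwq rhmvj ijddh vonaz zuzso
Final line 1: psyyg

Answer: psyyg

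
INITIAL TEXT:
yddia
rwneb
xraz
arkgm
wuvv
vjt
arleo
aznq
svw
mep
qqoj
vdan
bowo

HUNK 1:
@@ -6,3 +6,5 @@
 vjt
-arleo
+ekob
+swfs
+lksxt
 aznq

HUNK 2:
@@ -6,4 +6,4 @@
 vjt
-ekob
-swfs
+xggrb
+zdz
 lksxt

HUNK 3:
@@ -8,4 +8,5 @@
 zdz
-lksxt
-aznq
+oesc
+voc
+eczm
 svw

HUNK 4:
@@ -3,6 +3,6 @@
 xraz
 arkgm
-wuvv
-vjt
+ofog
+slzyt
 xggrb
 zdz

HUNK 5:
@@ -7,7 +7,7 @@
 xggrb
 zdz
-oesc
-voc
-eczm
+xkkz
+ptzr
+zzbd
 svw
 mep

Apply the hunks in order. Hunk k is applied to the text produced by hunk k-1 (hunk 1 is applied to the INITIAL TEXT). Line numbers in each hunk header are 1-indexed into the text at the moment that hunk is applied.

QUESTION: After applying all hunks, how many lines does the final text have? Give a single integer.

Answer: 16

Derivation:
Hunk 1: at line 6 remove [arleo] add [ekob,swfs,lksxt] -> 15 lines: yddia rwneb xraz arkgm wuvv vjt ekob swfs lksxt aznq svw mep qqoj vdan bowo
Hunk 2: at line 6 remove [ekob,swfs] add [xggrb,zdz] -> 15 lines: yddia rwneb xraz arkgm wuvv vjt xggrb zdz lksxt aznq svw mep qqoj vdan bowo
Hunk 3: at line 8 remove [lksxt,aznq] add [oesc,voc,eczm] -> 16 lines: yddia rwneb xraz arkgm wuvv vjt xggrb zdz oesc voc eczm svw mep qqoj vdan bowo
Hunk 4: at line 3 remove [wuvv,vjt] add [ofog,slzyt] -> 16 lines: yddia rwneb xraz arkgm ofog slzyt xggrb zdz oesc voc eczm svw mep qqoj vdan bowo
Hunk 5: at line 7 remove [oesc,voc,eczm] add [xkkz,ptzr,zzbd] -> 16 lines: yddia rwneb xraz arkgm ofog slzyt xggrb zdz xkkz ptzr zzbd svw mep qqoj vdan bowo
Final line count: 16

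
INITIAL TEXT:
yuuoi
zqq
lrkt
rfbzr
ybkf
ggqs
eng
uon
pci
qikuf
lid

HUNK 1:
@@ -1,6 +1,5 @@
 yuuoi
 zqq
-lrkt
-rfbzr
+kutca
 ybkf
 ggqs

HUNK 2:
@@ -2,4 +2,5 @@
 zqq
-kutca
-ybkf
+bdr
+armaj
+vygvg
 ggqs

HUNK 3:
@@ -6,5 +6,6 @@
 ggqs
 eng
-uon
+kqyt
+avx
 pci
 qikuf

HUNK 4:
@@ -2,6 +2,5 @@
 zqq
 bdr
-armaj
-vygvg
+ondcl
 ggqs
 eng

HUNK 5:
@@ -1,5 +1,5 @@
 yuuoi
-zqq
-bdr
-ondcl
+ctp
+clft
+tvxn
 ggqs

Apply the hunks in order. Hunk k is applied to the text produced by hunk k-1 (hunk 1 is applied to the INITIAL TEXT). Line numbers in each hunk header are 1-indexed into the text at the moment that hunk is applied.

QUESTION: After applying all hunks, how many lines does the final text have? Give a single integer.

Answer: 11

Derivation:
Hunk 1: at line 1 remove [lrkt,rfbzr] add [kutca] -> 10 lines: yuuoi zqq kutca ybkf ggqs eng uon pci qikuf lid
Hunk 2: at line 2 remove [kutca,ybkf] add [bdr,armaj,vygvg] -> 11 lines: yuuoi zqq bdr armaj vygvg ggqs eng uon pci qikuf lid
Hunk 3: at line 6 remove [uon] add [kqyt,avx] -> 12 lines: yuuoi zqq bdr armaj vygvg ggqs eng kqyt avx pci qikuf lid
Hunk 4: at line 2 remove [armaj,vygvg] add [ondcl] -> 11 lines: yuuoi zqq bdr ondcl ggqs eng kqyt avx pci qikuf lid
Hunk 5: at line 1 remove [zqq,bdr,ondcl] add [ctp,clft,tvxn] -> 11 lines: yuuoi ctp clft tvxn ggqs eng kqyt avx pci qikuf lid
Final line count: 11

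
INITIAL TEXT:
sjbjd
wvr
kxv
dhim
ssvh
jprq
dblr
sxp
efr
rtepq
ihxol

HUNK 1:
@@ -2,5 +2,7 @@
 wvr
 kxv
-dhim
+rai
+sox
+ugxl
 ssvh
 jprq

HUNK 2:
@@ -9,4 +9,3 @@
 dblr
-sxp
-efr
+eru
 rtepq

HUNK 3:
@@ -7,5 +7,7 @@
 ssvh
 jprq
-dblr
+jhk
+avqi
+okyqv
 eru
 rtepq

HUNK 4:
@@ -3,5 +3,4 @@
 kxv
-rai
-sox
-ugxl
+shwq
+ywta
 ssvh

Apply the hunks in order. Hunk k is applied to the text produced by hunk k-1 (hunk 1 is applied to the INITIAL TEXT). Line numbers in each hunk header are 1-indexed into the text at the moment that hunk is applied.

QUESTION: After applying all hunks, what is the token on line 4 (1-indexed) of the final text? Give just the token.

Answer: shwq

Derivation:
Hunk 1: at line 2 remove [dhim] add [rai,sox,ugxl] -> 13 lines: sjbjd wvr kxv rai sox ugxl ssvh jprq dblr sxp efr rtepq ihxol
Hunk 2: at line 9 remove [sxp,efr] add [eru] -> 12 lines: sjbjd wvr kxv rai sox ugxl ssvh jprq dblr eru rtepq ihxol
Hunk 3: at line 7 remove [dblr] add [jhk,avqi,okyqv] -> 14 lines: sjbjd wvr kxv rai sox ugxl ssvh jprq jhk avqi okyqv eru rtepq ihxol
Hunk 4: at line 3 remove [rai,sox,ugxl] add [shwq,ywta] -> 13 lines: sjbjd wvr kxv shwq ywta ssvh jprq jhk avqi okyqv eru rtepq ihxol
Final line 4: shwq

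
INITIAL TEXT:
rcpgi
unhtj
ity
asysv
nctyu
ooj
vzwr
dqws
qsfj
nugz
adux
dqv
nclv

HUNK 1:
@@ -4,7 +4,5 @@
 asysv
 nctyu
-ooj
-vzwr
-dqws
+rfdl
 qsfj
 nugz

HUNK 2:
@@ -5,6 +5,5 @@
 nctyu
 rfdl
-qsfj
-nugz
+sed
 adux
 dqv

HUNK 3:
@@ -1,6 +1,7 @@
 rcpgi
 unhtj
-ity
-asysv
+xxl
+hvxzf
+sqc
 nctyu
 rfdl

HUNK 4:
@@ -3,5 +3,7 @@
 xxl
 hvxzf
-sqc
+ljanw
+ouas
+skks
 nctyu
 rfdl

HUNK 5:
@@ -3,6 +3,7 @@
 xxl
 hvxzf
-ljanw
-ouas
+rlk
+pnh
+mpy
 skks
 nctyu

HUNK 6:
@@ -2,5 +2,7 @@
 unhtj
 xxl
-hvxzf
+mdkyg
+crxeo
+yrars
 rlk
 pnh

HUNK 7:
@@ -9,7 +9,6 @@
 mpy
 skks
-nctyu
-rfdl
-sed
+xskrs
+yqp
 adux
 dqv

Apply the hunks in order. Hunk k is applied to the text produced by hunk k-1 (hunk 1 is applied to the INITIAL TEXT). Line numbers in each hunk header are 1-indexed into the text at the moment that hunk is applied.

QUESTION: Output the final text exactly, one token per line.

Hunk 1: at line 4 remove [ooj,vzwr,dqws] add [rfdl] -> 11 lines: rcpgi unhtj ity asysv nctyu rfdl qsfj nugz adux dqv nclv
Hunk 2: at line 5 remove [qsfj,nugz] add [sed] -> 10 lines: rcpgi unhtj ity asysv nctyu rfdl sed adux dqv nclv
Hunk 3: at line 1 remove [ity,asysv] add [xxl,hvxzf,sqc] -> 11 lines: rcpgi unhtj xxl hvxzf sqc nctyu rfdl sed adux dqv nclv
Hunk 4: at line 3 remove [sqc] add [ljanw,ouas,skks] -> 13 lines: rcpgi unhtj xxl hvxzf ljanw ouas skks nctyu rfdl sed adux dqv nclv
Hunk 5: at line 3 remove [ljanw,ouas] add [rlk,pnh,mpy] -> 14 lines: rcpgi unhtj xxl hvxzf rlk pnh mpy skks nctyu rfdl sed adux dqv nclv
Hunk 6: at line 2 remove [hvxzf] add [mdkyg,crxeo,yrars] -> 16 lines: rcpgi unhtj xxl mdkyg crxeo yrars rlk pnh mpy skks nctyu rfdl sed adux dqv nclv
Hunk 7: at line 9 remove [nctyu,rfdl,sed] add [xskrs,yqp] -> 15 lines: rcpgi unhtj xxl mdkyg crxeo yrars rlk pnh mpy skks xskrs yqp adux dqv nclv

Answer: rcpgi
unhtj
xxl
mdkyg
crxeo
yrars
rlk
pnh
mpy
skks
xskrs
yqp
adux
dqv
nclv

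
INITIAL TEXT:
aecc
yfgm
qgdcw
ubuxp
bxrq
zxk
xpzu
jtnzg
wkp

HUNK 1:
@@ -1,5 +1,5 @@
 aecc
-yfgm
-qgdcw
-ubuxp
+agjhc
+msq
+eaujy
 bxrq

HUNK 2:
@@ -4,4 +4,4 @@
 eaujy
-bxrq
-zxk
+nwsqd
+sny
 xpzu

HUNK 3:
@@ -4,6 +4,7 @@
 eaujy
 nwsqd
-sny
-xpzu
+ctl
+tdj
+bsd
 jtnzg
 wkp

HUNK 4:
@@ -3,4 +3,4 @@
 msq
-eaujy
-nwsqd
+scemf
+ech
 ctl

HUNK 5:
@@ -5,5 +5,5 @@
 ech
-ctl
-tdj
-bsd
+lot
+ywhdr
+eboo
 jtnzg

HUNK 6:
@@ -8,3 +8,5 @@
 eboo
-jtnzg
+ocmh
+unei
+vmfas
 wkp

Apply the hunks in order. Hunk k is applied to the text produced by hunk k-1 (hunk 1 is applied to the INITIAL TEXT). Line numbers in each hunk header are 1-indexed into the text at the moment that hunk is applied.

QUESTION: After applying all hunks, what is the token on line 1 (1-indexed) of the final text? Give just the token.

Hunk 1: at line 1 remove [yfgm,qgdcw,ubuxp] add [agjhc,msq,eaujy] -> 9 lines: aecc agjhc msq eaujy bxrq zxk xpzu jtnzg wkp
Hunk 2: at line 4 remove [bxrq,zxk] add [nwsqd,sny] -> 9 lines: aecc agjhc msq eaujy nwsqd sny xpzu jtnzg wkp
Hunk 3: at line 4 remove [sny,xpzu] add [ctl,tdj,bsd] -> 10 lines: aecc agjhc msq eaujy nwsqd ctl tdj bsd jtnzg wkp
Hunk 4: at line 3 remove [eaujy,nwsqd] add [scemf,ech] -> 10 lines: aecc agjhc msq scemf ech ctl tdj bsd jtnzg wkp
Hunk 5: at line 5 remove [ctl,tdj,bsd] add [lot,ywhdr,eboo] -> 10 lines: aecc agjhc msq scemf ech lot ywhdr eboo jtnzg wkp
Hunk 6: at line 8 remove [jtnzg] add [ocmh,unei,vmfas] -> 12 lines: aecc agjhc msq scemf ech lot ywhdr eboo ocmh unei vmfas wkp
Final line 1: aecc

Answer: aecc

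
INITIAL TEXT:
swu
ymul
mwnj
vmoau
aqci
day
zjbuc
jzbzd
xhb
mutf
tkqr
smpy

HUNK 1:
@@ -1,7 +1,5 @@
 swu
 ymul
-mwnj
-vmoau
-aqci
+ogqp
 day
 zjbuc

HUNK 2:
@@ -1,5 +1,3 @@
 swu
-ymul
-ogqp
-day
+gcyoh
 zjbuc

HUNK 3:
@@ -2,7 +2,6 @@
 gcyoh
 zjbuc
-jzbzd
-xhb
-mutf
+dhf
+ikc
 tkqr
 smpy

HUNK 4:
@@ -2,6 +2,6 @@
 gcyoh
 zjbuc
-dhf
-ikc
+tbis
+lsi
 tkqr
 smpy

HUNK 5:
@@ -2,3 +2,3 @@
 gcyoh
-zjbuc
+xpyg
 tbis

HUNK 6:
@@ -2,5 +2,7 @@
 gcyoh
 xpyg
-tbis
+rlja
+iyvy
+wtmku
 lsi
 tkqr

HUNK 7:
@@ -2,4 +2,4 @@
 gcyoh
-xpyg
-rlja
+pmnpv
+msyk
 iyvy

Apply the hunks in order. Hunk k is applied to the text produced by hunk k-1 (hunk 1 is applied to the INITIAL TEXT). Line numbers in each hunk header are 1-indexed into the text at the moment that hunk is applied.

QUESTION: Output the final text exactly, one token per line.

Answer: swu
gcyoh
pmnpv
msyk
iyvy
wtmku
lsi
tkqr
smpy

Derivation:
Hunk 1: at line 1 remove [mwnj,vmoau,aqci] add [ogqp] -> 10 lines: swu ymul ogqp day zjbuc jzbzd xhb mutf tkqr smpy
Hunk 2: at line 1 remove [ymul,ogqp,day] add [gcyoh] -> 8 lines: swu gcyoh zjbuc jzbzd xhb mutf tkqr smpy
Hunk 3: at line 2 remove [jzbzd,xhb,mutf] add [dhf,ikc] -> 7 lines: swu gcyoh zjbuc dhf ikc tkqr smpy
Hunk 4: at line 2 remove [dhf,ikc] add [tbis,lsi] -> 7 lines: swu gcyoh zjbuc tbis lsi tkqr smpy
Hunk 5: at line 2 remove [zjbuc] add [xpyg] -> 7 lines: swu gcyoh xpyg tbis lsi tkqr smpy
Hunk 6: at line 2 remove [tbis] add [rlja,iyvy,wtmku] -> 9 lines: swu gcyoh xpyg rlja iyvy wtmku lsi tkqr smpy
Hunk 7: at line 2 remove [xpyg,rlja] add [pmnpv,msyk] -> 9 lines: swu gcyoh pmnpv msyk iyvy wtmku lsi tkqr smpy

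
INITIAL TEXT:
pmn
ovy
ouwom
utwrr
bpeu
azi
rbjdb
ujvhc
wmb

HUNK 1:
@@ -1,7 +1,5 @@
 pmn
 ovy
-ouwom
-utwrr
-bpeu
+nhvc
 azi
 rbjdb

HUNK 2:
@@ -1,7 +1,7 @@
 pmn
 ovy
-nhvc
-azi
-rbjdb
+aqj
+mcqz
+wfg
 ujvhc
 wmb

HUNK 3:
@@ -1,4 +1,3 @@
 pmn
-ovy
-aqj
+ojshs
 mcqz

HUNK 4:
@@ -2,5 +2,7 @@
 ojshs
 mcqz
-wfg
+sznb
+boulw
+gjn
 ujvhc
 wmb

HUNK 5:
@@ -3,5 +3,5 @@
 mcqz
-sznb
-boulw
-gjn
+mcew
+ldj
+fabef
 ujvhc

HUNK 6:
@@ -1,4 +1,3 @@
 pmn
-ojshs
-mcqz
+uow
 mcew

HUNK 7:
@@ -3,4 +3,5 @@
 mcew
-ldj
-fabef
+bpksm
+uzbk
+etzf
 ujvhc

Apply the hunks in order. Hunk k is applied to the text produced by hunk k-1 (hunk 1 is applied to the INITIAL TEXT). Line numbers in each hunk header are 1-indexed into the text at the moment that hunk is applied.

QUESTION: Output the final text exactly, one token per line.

Hunk 1: at line 1 remove [ouwom,utwrr,bpeu] add [nhvc] -> 7 lines: pmn ovy nhvc azi rbjdb ujvhc wmb
Hunk 2: at line 1 remove [nhvc,azi,rbjdb] add [aqj,mcqz,wfg] -> 7 lines: pmn ovy aqj mcqz wfg ujvhc wmb
Hunk 3: at line 1 remove [ovy,aqj] add [ojshs] -> 6 lines: pmn ojshs mcqz wfg ujvhc wmb
Hunk 4: at line 2 remove [wfg] add [sznb,boulw,gjn] -> 8 lines: pmn ojshs mcqz sznb boulw gjn ujvhc wmb
Hunk 5: at line 3 remove [sznb,boulw,gjn] add [mcew,ldj,fabef] -> 8 lines: pmn ojshs mcqz mcew ldj fabef ujvhc wmb
Hunk 6: at line 1 remove [ojshs,mcqz] add [uow] -> 7 lines: pmn uow mcew ldj fabef ujvhc wmb
Hunk 7: at line 3 remove [ldj,fabef] add [bpksm,uzbk,etzf] -> 8 lines: pmn uow mcew bpksm uzbk etzf ujvhc wmb

Answer: pmn
uow
mcew
bpksm
uzbk
etzf
ujvhc
wmb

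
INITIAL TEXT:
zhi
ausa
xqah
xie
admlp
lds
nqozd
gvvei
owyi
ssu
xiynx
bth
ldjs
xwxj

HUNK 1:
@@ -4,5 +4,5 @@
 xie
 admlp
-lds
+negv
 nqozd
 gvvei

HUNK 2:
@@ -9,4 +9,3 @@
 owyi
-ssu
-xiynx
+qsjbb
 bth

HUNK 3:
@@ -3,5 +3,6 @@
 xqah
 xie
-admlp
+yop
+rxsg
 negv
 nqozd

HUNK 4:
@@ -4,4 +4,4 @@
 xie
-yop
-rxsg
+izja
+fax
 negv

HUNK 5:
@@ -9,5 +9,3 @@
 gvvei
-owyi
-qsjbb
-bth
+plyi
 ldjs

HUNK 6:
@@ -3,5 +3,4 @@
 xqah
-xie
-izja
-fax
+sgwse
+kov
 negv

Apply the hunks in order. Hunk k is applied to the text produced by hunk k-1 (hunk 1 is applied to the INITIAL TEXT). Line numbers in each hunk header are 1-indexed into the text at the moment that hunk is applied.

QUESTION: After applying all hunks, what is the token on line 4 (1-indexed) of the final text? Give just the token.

Hunk 1: at line 4 remove [lds] add [negv] -> 14 lines: zhi ausa xqah xie admlp negv nqozd gvvei owyi ssu xiynx bth ldjs xwxj
Hunk 2: at line 9 remove [ssu,xiynx] add [qsjbb] -> 13 lines: zhi ausa xqah xie admlp negv nqozd gvvei owyi qsjbb bth ldjs xwxj
Hunk 3: at line 3 remove [admlp] add [yop,rxsg] -> 14 lines: zhi ausa xqah xie yop rxsg negv nqozd gvvei owyi qsjbb bth ldjs xwxj
Hunk 4: at line 4 remove [yop,rxsg] add [izja,fax] -> 14 lines: zhi ausa xqah xie izja fax negv nqozd gvvei owyi qsjbb bth ldjs xwxj
Hunk 5: at line 9 remove [owyi,qsjbb,bth] add [plyi] -> 12 lines: zhi ausa xqah xie izja fax negv nqozd gvvei plyi ldjs xwxj
Hunk 6: at line 3 remove [xie,izja,fax] add [sgwse,kov] -> 11 lines: zhi ausa xqah sgwse kov negv nqozd gvvei plyi ldjs xwxj
Final line 4: sgwse

Answer: sgwse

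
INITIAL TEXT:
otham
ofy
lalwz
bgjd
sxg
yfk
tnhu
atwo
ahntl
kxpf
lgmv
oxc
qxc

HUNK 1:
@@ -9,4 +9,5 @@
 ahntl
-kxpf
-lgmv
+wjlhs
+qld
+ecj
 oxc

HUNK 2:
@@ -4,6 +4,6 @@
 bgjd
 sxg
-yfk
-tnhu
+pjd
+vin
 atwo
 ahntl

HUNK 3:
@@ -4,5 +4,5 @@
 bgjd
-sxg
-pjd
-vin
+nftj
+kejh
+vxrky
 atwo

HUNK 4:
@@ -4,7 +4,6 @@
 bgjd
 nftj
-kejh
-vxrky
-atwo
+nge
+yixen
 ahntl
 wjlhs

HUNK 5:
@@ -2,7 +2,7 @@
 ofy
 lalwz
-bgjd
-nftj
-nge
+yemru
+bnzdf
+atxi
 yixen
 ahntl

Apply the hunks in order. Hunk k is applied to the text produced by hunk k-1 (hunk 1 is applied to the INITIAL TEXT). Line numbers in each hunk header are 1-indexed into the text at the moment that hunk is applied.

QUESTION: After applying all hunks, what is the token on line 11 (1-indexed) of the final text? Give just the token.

Hunk 1: at line 9 remove [kxpf,lgmv] add [wjlhs,qld,ecj] -> 14 lines: otham ofy lalwz bgjd sxg yfk tnhu atwo ahntl wjlhs qld ecj oxc qxc
Hunk 2: at line 4 remove [yfk,tnhu] add [pjd,vin] -> 14 lines: otham ofy lalwz bgjd sxg pjd vin atwo ahntl wjlhs qld ecj oxc qxc
Hunk 3: at line 4 remove [sxg,pjd,vin] add [nftj,kejh,vxrky] -> 14 lines: otham ofy lalwz bgjd nftj kejh vxrky atwo ahntl wjlhs qld ecj oxc qxc
Hunk 4: at line 4 remove [kejh,vxrky,atwo] add [nge,yixen] -> 13 lines: otham ofy lalwz bgjd nftj nge yixen ahntl wjlhs qld ecj oxc qxc
Hunk 5: at line 2 remove [bgjd,nftj,nge] add [yemru,bnzdf,atxi] -> 13 lines: otham ofy lalwz yemru bnzdf atxi yixen ahntl wjlhs qld ecj oxc qxc
Final line 11: ecj

Answer: ecj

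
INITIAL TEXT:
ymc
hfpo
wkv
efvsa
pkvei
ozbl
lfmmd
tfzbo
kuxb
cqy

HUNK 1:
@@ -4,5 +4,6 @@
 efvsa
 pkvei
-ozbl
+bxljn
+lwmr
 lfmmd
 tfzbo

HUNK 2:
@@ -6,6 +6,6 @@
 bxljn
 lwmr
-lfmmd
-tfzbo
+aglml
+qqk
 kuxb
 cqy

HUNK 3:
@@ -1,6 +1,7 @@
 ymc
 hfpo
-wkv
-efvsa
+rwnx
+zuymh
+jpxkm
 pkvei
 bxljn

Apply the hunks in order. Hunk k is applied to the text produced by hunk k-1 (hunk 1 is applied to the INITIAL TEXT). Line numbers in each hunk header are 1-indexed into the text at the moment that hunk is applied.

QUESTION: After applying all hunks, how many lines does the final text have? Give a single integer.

Answer: 12

Derivation:
Hunk 1: at line 4 remove [ozbl] add [bxljn,lwmr] -> 11 lines: ymc hfpo wkv efvsa pkvei bxljn lwmr lfmmd tfzbo kuxb cqy
Hunk 2: at line 6 remove [lfmmd,tfzbo] add [aglml,qqk] -> 11 lines: ymc hfpo wkv efvsa pkvei bxljn lwmr aglml qqk kuxb cqy
Hunk 3: at line 1 remove [wkv,efvsa] add [rwnx,zuymh,jpxkm] -> 12 lines: ymc hfpo rwnx zuymh jpxkm pkvei bxljn lwmr aglml qqk kuxb cqy
Final line count: 12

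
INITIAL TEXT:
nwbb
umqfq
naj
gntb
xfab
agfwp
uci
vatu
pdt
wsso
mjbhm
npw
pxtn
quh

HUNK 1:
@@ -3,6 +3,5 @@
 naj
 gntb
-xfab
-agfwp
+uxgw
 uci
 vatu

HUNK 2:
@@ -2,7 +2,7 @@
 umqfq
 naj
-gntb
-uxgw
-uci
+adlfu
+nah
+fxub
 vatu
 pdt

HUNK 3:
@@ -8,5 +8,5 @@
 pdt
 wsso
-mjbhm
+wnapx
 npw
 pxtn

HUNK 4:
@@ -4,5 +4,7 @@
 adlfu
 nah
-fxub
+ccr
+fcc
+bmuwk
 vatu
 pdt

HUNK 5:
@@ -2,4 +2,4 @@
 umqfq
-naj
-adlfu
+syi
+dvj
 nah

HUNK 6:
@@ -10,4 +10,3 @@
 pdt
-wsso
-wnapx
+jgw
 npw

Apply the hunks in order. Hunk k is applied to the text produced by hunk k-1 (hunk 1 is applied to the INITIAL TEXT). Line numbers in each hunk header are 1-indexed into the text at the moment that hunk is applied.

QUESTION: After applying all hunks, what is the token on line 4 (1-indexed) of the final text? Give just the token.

Hunk 1: at line 3 remove [xfab,agfwp] add [uxgw] -> 13 lines: nwbb umqfq naj gntb uxgw uci vatu pdt wsso mjbhm npw pxtn quh
Hunk 2: at line 2 remove [gntb,uxgw,uci] add [adlfu,nah,fxub] -> 13 lines: nwbb umqfq naj adlfu nah fxub vatu pdt wsso mjbhm npw pxtn quh
Hunk 3: at line 8 remove [mjbhm] add [wnapx] -> 13 lines: nwbb umqfq naj adlfu nah fxub vatu pdt wsso wnapx npw pxtn quh
Hunk 4: at line 4 remove [fxub] add [ccr,fcc,bmuwk] -> 15 lines: nwbb umqfq naj adlfu nah ccr fcc bmuwk vatu pdt wsso wnapx npw pxtn quh
Hunk 5: at line 2 remove [naj,adlfu] add [syi,dvj] -> 15 lines: nwbb umqfq syi dvj nah ccr fcc bmuwk vatu pdt wsso wnapx npw pxtn quh
Hunk 6: at line 10 remove [wsso,wnapx] add [jgw] -> 14 lines: nwbb umqfq syi dvj nah ccr fcc bmuwk vatu pdt jgw npw pxtn quh
Final line 4: dvj

Answer: dvj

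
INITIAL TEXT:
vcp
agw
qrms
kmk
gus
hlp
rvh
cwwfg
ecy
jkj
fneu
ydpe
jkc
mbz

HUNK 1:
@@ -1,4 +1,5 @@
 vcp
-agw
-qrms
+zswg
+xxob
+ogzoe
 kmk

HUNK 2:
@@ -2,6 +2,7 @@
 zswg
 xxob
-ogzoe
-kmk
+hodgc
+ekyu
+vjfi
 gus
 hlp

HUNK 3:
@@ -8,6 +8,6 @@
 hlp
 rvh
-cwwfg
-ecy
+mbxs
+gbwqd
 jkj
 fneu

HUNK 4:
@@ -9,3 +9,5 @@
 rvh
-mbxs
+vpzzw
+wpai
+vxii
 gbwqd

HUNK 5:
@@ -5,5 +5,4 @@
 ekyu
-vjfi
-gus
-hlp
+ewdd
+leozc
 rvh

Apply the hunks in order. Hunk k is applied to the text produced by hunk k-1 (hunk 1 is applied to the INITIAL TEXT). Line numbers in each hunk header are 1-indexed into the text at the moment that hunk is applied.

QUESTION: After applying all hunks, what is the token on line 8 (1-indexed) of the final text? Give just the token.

Answer: rvh

Derivation:
Hunk 1: at line 1 remove [agw,qrms] add [zswg,xxob,ogzoe] -> 15 lines: vcp zswg xxob ogzoe kmk gus hlp rvh cwwfg ecy jkj fneu ydpe jkc mbz
Hunk 2: at line 2 remove [ogzoe,kmk] add [hodgc,ekyu,vjfi] -> 16 lines: vcp zswg xxob hodgc ekyu vjfi gus hlp rvh cwwfg ecy jkj fneu ydpe jkc mbz
Hunk 3: at line 8 remove [cwwfg,ecy] add [mbxs,gbwqd] -> 16 lines: vcp zswg xxob hodgc ekyu vjfi gus hlp rvh mbxs gbwqd jkj fneu ydpe jkc mbz
Hunk 4: at line 9 remove [mbxs] add [vpzzw,wpai,vxii] -> 18 lines: vcp zswg xxob hodgc ekyu vjfi gus hlp rvh vpzzw wpai vxii gbwqd jkj fneu ydpe jkc mbz
Hunk 5: at line 5 remove [vjfi,gus,hlp] add [ewdd,leozc] -> 17 lines: vcp zswg xxob hodgc ekyu ewdd leozc rvh vpzzw wpai vxii gbwqd jkj fneu ydpe jkc mbz
Final line 8: rvh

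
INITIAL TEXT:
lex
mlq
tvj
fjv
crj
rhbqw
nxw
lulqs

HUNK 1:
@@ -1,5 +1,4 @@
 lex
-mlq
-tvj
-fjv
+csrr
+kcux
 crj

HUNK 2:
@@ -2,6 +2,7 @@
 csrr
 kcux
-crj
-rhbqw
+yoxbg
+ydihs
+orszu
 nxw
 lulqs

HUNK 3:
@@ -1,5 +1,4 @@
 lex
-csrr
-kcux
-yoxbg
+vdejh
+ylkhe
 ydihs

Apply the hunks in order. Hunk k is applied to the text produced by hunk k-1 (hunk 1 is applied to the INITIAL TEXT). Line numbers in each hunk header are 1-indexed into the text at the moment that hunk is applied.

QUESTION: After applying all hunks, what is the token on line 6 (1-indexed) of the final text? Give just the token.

Hunk 1: at line 1 remove [mlq,tvj,fjv] add [csrr,kcux] -> 7 lines: lex csrr kcux crj rhbqw nxw lulqs
Hunk 2: at line 2 remove [crj,rhbqw] add [yoxbg,ydihs,orszu] -> 8 lines: lex csrr kcux yoxbg ydihs orszu nxw lulqs
Hunk 3: at line 1 remove [csrr,kcux,yoxbg] add [vdejh,ylkhe] -> 7 lines: lex vdejh ylkhe ydihs orszu nxw lulqs
Final line 6: nxw

Answer: nxw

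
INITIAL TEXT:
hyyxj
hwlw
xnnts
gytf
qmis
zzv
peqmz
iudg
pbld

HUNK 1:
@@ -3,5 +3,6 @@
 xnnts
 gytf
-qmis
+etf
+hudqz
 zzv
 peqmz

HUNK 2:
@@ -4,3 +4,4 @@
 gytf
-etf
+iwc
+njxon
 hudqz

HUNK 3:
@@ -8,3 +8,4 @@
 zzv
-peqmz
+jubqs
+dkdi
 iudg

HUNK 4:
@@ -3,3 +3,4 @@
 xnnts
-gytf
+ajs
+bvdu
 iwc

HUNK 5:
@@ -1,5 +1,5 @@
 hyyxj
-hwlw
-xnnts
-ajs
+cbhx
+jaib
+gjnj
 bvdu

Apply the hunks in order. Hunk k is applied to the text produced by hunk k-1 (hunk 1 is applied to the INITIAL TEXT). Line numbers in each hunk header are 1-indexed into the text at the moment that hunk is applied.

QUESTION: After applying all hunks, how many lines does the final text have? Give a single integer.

Answer: 13

Derivation:
Hunk 1: at line 3 remove [qmis] add [etf,hudqz] -> 10 lines: hyyxj hwlw xnnts gytf etf hudqz zzv peqmz iudg pbld
Hunk 2: at line 4 remove [etf] add [iwc,njxon] -> 11 lines: hyyxj hwlw xnnts gytf iwc njxon hudqz zzv peqmz iudg pbld
Hunk 3: at line 8 remove [peqmz] add [jubqs,dkdi] -> 12 lines: hyyxj hwlw xnnts gytf iwc njxon hudqz zzv jubqs dkdi iudg pbld
Hunk 4: at line 3 remove [gytf] add [ajs,bvdu] -> 13 lines: hyyxj hwlw xnnts ajs bvdu iwc njxon hudqz zzv jubqs dkdi iudg pbld
Hunk 5: at line 1 remove [hwlw,xnnts,ajs] add [cbhx,jaib,gjnj] -> 13 lines: hyyxj cbhx jaib gjnj bvdu iwc njxon hudqz zzv jubqs dkdi iudg pbld
Final line count: 13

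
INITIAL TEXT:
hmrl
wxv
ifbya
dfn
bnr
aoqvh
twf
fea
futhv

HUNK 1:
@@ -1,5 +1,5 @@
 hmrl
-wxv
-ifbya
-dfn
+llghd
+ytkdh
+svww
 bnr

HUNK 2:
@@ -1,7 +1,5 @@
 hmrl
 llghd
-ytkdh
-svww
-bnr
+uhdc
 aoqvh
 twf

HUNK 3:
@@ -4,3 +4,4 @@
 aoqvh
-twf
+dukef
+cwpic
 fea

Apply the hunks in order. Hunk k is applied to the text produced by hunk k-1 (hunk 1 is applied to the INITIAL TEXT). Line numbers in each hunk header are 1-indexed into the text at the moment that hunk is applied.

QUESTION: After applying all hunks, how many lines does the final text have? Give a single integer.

Answer: 8

Derivation:
Hunk 1: at line 1 remove [wxv,ifbya,dfn] add [llghd,ytkdh,svww] -> 9 lines: hmrl llghd ytkdh svww bnr aoqvh twf fea futhv
Hunk 2: at line 1 remove [ytkdh,svww,bnr] add [uhdc] -> 7 lines: hmrl llghd uhdc aoqvh twf fea futhv
Hunk 3: at line 4 remove [twf] add [dukef,cwpic] -> 8 lines: hmrl llghd uhdc aoqvh dukef cwpic fea futhv
Final line count: 8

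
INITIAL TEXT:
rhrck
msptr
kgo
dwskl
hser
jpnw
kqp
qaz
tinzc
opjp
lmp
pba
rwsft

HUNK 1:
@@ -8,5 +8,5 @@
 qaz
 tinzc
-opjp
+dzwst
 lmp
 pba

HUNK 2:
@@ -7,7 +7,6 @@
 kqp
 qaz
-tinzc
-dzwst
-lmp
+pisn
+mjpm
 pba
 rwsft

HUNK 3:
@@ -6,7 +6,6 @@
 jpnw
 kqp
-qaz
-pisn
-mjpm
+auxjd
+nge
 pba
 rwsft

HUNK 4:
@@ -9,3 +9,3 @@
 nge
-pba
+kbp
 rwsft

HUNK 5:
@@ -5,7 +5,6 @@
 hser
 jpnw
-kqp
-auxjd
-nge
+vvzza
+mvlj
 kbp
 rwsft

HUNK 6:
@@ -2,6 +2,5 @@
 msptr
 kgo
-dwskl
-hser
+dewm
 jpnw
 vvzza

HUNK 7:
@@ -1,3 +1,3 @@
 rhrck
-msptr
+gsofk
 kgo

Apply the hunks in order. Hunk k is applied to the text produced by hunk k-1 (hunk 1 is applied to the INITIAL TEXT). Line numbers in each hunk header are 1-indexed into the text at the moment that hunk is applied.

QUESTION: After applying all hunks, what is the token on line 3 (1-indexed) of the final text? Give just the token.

Hunk 1: at line 8 remove [opjp] add [dzwst] -> 13 lines: rhrck msptr kgo dwskl hser jpnw kqp qaz tinzc dzwst lmp pba rwsft
Hunk 2: at line 7 remove [tinzc,dzwst,lmp] add [pisn,mjpm] -> 12 lines: rhrck msptr kgo dwskl hser jpnw kqp qaz pisn mjpm pba rwsft
Hunk 3: at line 6 remove [qaz,pisn,mjpm] add [auxjd,nge] -> 11 lines: rhrck msptr kgo dwskl hser jpnw kqp auxjd nge pba rwsft
Hunk 4: at line 9 remove [pba] add [kbp] -> 11 lines: rhrck msptr kgo dwskl hser jpnw kqp auxjd nge kbp rwsft
Hunk 5: at line 5 remove [kqp,auxjd,nge] add [vvzza,mvlj] -> 10 lines: rhrck msptr kgo dwskl hser jpnw vvzza mvlj kbp rwsft
Hunk 6: at line 2 remove [dwskl,hser] add [dewm] -> 9 lines: rhrck msptr kgo dewm jpnw vvzza mvlj kbp rwsft
Hunk 7: at line 1 remove [msptr] add [gsofk] -> 9 lines: rhrck gsofk kgo dewm jpnw vvzza mvlj kbp rwsft
Final line 3: kgo

Answer: kgo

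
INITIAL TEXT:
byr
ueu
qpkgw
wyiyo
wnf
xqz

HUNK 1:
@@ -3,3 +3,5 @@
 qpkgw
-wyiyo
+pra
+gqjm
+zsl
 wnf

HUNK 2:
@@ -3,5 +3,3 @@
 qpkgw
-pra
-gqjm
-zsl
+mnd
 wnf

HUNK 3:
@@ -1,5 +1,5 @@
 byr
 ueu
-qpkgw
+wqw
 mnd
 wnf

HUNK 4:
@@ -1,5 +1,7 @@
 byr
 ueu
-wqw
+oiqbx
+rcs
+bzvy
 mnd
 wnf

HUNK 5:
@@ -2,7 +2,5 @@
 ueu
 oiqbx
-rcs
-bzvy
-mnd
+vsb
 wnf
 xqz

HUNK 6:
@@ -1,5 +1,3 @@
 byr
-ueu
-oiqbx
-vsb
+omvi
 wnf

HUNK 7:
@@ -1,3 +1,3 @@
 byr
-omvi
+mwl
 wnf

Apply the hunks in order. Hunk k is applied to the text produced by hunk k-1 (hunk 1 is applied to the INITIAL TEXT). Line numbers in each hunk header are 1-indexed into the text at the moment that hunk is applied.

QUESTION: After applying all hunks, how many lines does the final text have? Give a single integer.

Hunk 1: at line 3 remove [wyiyo] add [pra,gqjm,zsl] -> 8 lines: byr ueu qpkgw pra gqjm zsl wnf xqz
Hunk 2: at line 3 remove [pra,gqjm,zsl] add [mnd] -> 6 lines: byr ueu qpkgw mnd wnf xqz
Hunk 3: at line 1 remove [qpkgw] add [wqw] -> 6 lines: byr ueu wqw mnd wnf xqz
Hunk 4: at line 1 remove [wqw] add [oiqbx,rcs,bzvy] -> 8 lines: byr ueu oiqbx rcs bzvy mnd wnf xqz
Hunk 5: at line 2 remove [rcs,bzvy,mnd] add [vsb] -> 6 lines: byr ueu oiqbx vsb wnf xqz
Hunk 6: at line 1 remove [ueu,oiqbx,vsb] add [omvi] -> 4 lines: byr omvi wnf xqz
Hunk 7: at line 1 remove [omvi] add [mwl] -> 4 lines: byr mwl wnf xqz
Final line count: 4

Answer: 4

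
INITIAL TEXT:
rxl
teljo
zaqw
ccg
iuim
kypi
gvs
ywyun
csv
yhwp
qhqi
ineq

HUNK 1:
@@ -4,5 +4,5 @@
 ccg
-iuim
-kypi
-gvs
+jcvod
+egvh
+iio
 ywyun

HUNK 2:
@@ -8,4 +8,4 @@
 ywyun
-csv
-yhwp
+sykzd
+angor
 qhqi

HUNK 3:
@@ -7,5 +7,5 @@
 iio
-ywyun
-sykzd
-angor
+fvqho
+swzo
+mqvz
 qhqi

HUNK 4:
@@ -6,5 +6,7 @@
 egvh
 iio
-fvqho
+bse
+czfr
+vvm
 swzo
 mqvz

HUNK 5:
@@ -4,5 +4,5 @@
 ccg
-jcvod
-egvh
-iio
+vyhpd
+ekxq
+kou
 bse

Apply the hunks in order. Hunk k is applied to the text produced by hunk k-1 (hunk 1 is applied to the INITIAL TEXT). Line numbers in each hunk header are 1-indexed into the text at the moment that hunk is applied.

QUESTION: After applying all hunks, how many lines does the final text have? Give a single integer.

Answer: 14

Derivation:
Hunk 1: at line 4 remove [iuim,kypi,gvs] add [jcvod,egvh,iio] -> 12 lines: rxl teljo zaqw ccg jcvod egvh iio ywyun csv yhwp qhqi ineq
Hunk 2: at line 8 remove [csv,yhwp] add [sykzd,angor] -> 12 lines: rxl teljo zaqw ccg jcvod egvh iio ywyun sykzd angor qhqi ineq
Hunk 3: at line 7 remove [ywyun,sykzd,angor] add [fvqho,swzo,mqvz] -> 12 lines: rxl teljo zaqw ccg jcvod egvh iio fvqho swzo mqvz qhqi ineq
Hunk 4: at line 6 remove [fvqho] add [bse,czfr,vvm] -> 14 lines: rxl teljo zaqw ccg jcvod egvh iio bse czfr vvm swzo mqvz qhqi ineq
Hunk 5: at line 4 remove [jcvod,egvh,iio] add [vyhpd,ekxq,kou] -> 14 lines: rxl teljo zaqw ccg vyhpd ekxq kou bse czfr vvm swzo mqvz qhqi ineq
Final line count: 14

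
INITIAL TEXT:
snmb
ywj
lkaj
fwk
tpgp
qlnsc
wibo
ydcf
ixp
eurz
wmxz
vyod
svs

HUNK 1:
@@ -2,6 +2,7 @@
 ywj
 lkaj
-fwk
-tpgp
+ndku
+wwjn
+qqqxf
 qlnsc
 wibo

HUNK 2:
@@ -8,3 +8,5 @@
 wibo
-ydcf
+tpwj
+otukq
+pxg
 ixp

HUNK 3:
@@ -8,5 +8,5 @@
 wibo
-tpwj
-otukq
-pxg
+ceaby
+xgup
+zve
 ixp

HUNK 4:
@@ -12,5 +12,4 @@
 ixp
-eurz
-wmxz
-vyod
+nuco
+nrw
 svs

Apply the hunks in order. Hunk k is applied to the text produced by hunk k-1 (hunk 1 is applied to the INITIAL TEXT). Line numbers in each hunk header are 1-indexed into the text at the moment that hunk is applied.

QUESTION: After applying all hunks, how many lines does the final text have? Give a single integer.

Answer: 15

Derivation:
Hunk 1: at line 2 remove [fwk,tpgp] add [ndku,wwjn,qqqxf] -> 14 lines: snmb ywj lkaj ndku wwjn qqqxf qlnsc wibo ydcf ixp eurz wmxz vyod svs
Hunk 2: at line 8 remove [ydcf] add [tpwj,otukq,pxg] -> 16 lines: snmb ywj lkaj ndku wwjn qqqxf qlnsc wibo tpwj otukq pxg ixp eurz wmxz vyod svs
Hunk 3: at line 8 remove [tpwj,otukq,pxg] add [ceaby,xgup,zve] -> 16 lines: snmb ywj lkaj ndku wwjn qqqxf qlnsc wibo ceaby xgup zve ixp eurz wmxz vyod svs
Hunk 4: at line 12 remove [eurz,wmxz,vyod] add [nuco,nrw] -> 15 lines: snmb ywj lkaj ndku wwjn qqqxf qlnsc wibo ceaby xgup zve ixp nuco nrw svs
Final line count: 15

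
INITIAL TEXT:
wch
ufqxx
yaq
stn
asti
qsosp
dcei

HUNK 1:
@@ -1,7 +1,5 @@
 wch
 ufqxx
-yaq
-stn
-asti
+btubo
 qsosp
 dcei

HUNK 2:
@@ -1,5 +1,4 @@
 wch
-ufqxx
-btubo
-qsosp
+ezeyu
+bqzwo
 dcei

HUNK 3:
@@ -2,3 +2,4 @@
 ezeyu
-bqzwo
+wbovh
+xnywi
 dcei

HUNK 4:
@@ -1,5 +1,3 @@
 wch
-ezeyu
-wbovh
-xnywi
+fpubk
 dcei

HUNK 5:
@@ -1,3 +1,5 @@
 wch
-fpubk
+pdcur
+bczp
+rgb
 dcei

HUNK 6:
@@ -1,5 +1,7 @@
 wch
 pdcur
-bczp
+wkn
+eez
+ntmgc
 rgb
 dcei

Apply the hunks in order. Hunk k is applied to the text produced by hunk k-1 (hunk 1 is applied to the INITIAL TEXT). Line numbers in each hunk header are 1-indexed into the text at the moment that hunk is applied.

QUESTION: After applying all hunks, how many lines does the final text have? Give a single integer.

Answer: 7

Derivation:
Hunk 1: at line 1 remove [yaq,stn,asti] add [btubo] -> 5 lines: wch ufqxx btubo qsosp dcei
Hunk 2: at line 1 remove [ufqxx,btubo,qsosp] add [ezeyu,bqzwo] -> 4 lines: wch ezeyu bqzwo dcei
Hunk 3: at line 2 remove [bqzwo] add [wbovh,xnywi] -> 5 lines: wch ezeyu wbovh xnywi dcei
Hunk 4: at line 1 remove [ezeyu,wbovh,xnywi] add [fpubk] -> 3 lines: wch fpubk dcei
Hunk 5: at line 1 remove [fpubk] add [pdcur,bczp,rgb] -> 5 lines: wch pdcur bczp rgb dcei
Hunk 6: at line 1 remove [bczp] add [wkn,eez,ntmgc] -> 7 lines: wch pdcur wkn eez ntmgc rgb dcei
Final line count: 7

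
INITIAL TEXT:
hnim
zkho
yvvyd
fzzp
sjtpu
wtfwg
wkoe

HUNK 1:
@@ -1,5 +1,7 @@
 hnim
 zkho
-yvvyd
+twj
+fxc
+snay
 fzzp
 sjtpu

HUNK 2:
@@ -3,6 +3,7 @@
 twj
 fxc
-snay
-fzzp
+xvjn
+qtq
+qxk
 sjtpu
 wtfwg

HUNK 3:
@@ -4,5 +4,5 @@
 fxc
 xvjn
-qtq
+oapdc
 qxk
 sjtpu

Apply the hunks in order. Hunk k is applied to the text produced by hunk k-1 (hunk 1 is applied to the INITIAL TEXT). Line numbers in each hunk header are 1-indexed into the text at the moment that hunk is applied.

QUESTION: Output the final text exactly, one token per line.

Answer: hnim
zkho
twj
fxc
xvjn
oapdc
qxk
sjtpu
wtfwg
wkoe

Derivation:
Hunk 1: at line 1 remove [yvvyd] add [twj,fxc,snay] -> 9 lines: hnim zkho twj fxc snay fzzp sjtpu wtfwg wkoe
Hunk 2: at line 3 remove [snay,fzzp] add [xvjn,qtq,qxk] -> 10 lines: hnim zkho twj fxc xvjn qtq qxk sjtpu wtfwg wkoe
Hunk 3: at line 4 remove [qtq] add [oapdc] -> 10 lines: hnim zkho twj fxc xvjn oapdc qxk sjtpu wtfwg wkoe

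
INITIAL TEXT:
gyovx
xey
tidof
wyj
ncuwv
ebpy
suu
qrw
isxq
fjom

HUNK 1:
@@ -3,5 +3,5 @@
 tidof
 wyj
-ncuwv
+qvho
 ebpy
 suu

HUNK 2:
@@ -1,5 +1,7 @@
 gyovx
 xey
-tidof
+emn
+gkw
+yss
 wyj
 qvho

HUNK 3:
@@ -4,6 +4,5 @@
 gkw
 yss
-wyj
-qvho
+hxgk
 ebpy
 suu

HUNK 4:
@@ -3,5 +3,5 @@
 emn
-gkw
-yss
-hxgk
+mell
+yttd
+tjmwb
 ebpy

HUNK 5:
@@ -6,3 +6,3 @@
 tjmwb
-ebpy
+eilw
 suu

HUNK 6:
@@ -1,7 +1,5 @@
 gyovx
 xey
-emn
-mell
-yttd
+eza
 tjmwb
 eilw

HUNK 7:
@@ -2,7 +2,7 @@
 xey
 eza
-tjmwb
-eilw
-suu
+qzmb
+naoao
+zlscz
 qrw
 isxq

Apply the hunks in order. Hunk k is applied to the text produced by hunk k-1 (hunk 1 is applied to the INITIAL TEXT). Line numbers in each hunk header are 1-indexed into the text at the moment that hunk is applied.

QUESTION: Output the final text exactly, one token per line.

Answer: gyovx
xey
eza
qzmb
naoao
zlscz
qrw
isxq
fjom

Derivation:
Hunk 1: at line 3 remove [ncuwv] add [qvho] -> 10 lines: gyovx xey tidof wyj qvho ebpy suu qrw isxq fjom
Hunk 2: at line 1 remove [tidof] add [emn,gkw,yss] -> 12 lines: gyovx xey emn gkw yss wyj qvho ebpy suu qrw isxq fjom
Hunk 3: at line 4 remove [wyj,qvho] add [hxgk] -> 11 lines: gyovx xey emn gkw yss hxgk ebpy suu qrw isxq fjom
Hunk 4: at line 3 remove [gkw,yss,hxgk] add [mell,yttd,tjmwb] -> 11 lines: gyovx xey emn mell yttd tjmwb ebpy suu qrw isxq fjom
Hunk 5: at line 6 remove [ebpy] add [eilw] -> 11 lines: gyovx xey emn mell yttd tjmwb eilw suu qrw isxq fjom
Hunk 6: at line 1 remove [emn,mell,yttd] add [eza] -> 9 lines: gyovx xey eza tjmwb eilw suu qrw isxq fjom
Hunk 7: at line 2 remove [tjmwb,eilw,suu] add [qzmb,naoao,zlscz] -> 9 lines: gyovx xey eza qzmb naoao zlscz qrw isxq fjom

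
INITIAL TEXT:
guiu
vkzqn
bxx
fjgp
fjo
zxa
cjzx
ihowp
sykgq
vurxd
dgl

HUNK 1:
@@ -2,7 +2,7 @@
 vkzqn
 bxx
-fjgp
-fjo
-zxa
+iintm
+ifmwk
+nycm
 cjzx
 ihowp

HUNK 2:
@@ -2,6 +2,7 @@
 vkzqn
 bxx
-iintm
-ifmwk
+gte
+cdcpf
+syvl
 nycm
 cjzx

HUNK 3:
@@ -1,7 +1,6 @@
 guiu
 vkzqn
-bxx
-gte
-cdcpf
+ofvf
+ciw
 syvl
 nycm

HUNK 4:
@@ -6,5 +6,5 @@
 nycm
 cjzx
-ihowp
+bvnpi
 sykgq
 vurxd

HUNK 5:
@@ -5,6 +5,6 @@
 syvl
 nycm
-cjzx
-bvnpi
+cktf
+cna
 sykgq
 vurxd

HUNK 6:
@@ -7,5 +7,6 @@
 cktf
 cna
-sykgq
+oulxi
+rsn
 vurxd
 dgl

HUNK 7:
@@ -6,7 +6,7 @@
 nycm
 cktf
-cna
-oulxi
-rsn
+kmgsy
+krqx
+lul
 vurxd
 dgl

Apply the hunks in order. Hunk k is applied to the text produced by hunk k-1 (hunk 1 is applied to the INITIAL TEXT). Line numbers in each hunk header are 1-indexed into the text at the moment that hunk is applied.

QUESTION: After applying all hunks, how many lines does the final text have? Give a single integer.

Answer: 12

Derivation:
Hunk 1: at line 2 remove [fjgp,fjo,zxa] add [iintm,ifmwk,nycm] -> 11 lines: guiu vkzqn bxx iintm ifmwk nycm cjzx ihowp sykgq vurxd dgl
Hunk 2: at line 2 remove [iintm,ifmwk] add [gte,cdcpf,syvl] -> 12 lines: guiu vkzqn bxx gte cdcpf syvl nycm cjzx ihowp sykgq vurxd dgl
Hunk 3: at line 1 remove [bxx,gte,cdcpf] add [ofvf,ciw] -> 11 lines: guiu vkzqn ofvf ciw syvl nycm cjzx ihowp sykgq vurxd dgl
Hunk 4: at line 6 remove [ihowp] add [bvnpi] -> 11 lines: guiu vkzqn ofvf ciw syvl nycm cjzx bvnpi sykgq vurxd dgl
Hunk 5: at line 5 remove [cjzx,bvnpi] add [cktf,cna] -> 11 lines: guiu vkzqn ofvf ciw syvl nycm cktf cna sykgq vurxd dgl
Hunk 6: at line 7 remove [sykgq] add [oulxi,rsn] -> 12 lines: guiu vkzqn ofvf ciw syvl nycm cktf cna oulxi rsn vurxd dgl
Hunk 7: at line 6 remove [cna,oulxi,rsn] add [kmgsy,krqx,lul] -> 12 lines: guiu vkzqn ofvf ciw syvl nycm cktf kmgsy krqx lul vurxd dgl
Final line count: 12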